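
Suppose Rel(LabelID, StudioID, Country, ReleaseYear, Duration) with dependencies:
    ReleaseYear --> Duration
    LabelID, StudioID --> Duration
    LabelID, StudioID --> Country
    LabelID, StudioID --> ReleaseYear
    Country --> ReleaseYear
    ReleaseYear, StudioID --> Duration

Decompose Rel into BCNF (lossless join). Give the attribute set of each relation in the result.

{Country, LabelID, StudioID}; {Country, ReleaseYear}; {Duration, ReleaseYear}

Candidate key of the original relation: {LabelID, StudioID}.
In {Country, Duration, LabelID, ReleaseYear, StudioID}, {ReleaseYear} is not a superkey ({ReleaseYear}⁺ restricted to this set is {Duration, ReleaseYear}), so split on ReleaseYear --> Duration into {Duration, ReleaseYear} and {Country, LabelID, ReleaseYear, StudioID}.
{Duration, ReleaseYear} is in BCNF.
In {Country, LabelID, ReleaseYear, StudioID}, {Country} is not a superkey ({Country}⁺ restricted to this set is {Country, ReleaseYear}), so split on Country --> ReleaseYear into {Country, ReleaseYear} and {Country, LabelID, StudioID}.
{Country, ReleaseYear} is in BCNF.
{Country, LabelID, StudioID} is in BCNF.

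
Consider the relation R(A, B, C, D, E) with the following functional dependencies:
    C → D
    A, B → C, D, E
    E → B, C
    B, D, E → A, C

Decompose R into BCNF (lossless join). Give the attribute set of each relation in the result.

{A, B, C, E}; {C, D}

Candidate keys of the original relation: {A, B}, {E}.
In {A, B, C, D, E}, {C} is not a superkey ({C}⁺ restricted to this set is {C, D}), so split on C → D into {C, D} and {A, B, C, E}.
{C, D} has no BCNF violation.
{A, B, C, E} has no BCNF violation.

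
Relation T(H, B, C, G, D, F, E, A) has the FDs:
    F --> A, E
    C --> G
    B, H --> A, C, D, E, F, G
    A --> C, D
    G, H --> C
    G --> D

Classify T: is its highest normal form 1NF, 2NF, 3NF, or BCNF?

Candidate key: {B, H}. Prime attributes: {B, H}.
F --> A, E breaks BCNF: {F}⁺ = {A, C, D, E, F, G}, so {F} is not a superkey.
F --> A, E determines the non-prime attributes {A, E} from a non-superkey — 3NF is violated.
No non-prime attribute depends on a proper subset of any candidate key, so 2NF holds.

2NF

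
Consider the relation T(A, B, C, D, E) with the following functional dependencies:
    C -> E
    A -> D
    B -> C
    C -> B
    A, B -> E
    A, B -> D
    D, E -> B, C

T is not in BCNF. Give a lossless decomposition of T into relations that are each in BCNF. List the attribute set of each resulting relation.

{A, C}; {A, D}; {B, C, E}

Candidate keys of the original relation: {A, B}, {A, C}, {A, E}.
{A, B, C, D, E}: {C} determines {B, C, E} here but is not a superkey — split on C -> B, E, giving {B, C, E} and {A, C, D}.
{B, C, E}: every determinant is a superkey — BCNF.
{A, C, D}: {A} determines {A, D} here but is not a superkey — split on A -> D, giving {A, D} and {A, C}.
{A, D}: every determinant is a superkey — BCNF.
{A, C}: every determinant is a superkey — BCNF.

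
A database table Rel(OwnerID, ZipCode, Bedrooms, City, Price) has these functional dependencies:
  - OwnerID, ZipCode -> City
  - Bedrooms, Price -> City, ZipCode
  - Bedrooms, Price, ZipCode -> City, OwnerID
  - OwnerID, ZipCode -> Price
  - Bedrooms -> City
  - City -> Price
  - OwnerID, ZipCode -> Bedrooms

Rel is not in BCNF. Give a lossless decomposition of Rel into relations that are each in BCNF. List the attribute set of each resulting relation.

{Bedrooms, City, OwnerID, ZipCode}; {City, Price}

Candidate keys of the original relation: {Bedrooms}, {OwnerID, ZipCode}.
Within {Bedrooms, City, OwnerID, Price, ZipCode}: {City}⁺ ∩ {Bedrooms, City, OwnerID, Price, ZipCode} = {City, Price}, not the whole set, so City -> Price violates BCNF; decompose into {City, Price} and {Bedrooms, City, OwnerID, ZipCode}.
{City, Price} has no BCNF violation.
{Bedrooms, City, OwnerID, ZipCode} has no BCNF violation.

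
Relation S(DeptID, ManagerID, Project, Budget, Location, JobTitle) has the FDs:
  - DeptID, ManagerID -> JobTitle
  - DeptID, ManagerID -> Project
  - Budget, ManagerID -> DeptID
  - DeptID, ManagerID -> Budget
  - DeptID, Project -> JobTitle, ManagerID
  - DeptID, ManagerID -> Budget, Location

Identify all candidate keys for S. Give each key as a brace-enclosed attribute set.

{Budget, ManagerID}, {DeptID, ManagerID}, {DeptID, Project}

{Budget, ManagerID}⁺ = {Budget, DeptID, JobTitle, Location, ManagerID, Project} — all of the relation — so {Budget, ManagerID} is a candidate key.
{DeptID, ManagerID}⁺ = {Budget, DeptID, JobTitle, Location, ManagerID, Project} — all of the relation — so {DeptID, ManagerID} is a candidate key.
{DeptID, Project}⁺ = {Budget, DeptID, JobTitle, Location, ManagerID, Project} — all of the relation — so {DeptID, Project} is a candidate key.
These are minimal and exhaustive — every other superkey contains one of them.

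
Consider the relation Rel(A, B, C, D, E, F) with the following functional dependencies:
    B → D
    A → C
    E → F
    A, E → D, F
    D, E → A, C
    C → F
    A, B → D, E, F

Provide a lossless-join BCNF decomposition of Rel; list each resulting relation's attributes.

Candidate keys of the original relation: {A, B}, {B, E}.
{A, B, C, D, E, F}: {B} determines {B, D} here but is not a superkey — split on B → D, giving {B, D} and {A, B, C, E, F}.
{B, D}: every determinant is a superkey — BCNF.
{A, B, C, E, F}: {A} determines {A, C, F} here but is not a superkey — split on A → C, F, giving {A, C, F} and {A, B, E}.
{A, C, F}: {C} determines {C, F} here but is not a superkey — split on C → F, giving {C, F} and {A, C}.
{C, F}: every determinant is a superkey — BCNF.
{A, C}: every determinant is a superkey — BCNF.
{A, B, E}: every determinant is a superkey — BCNF.

{A, B, E}; {A, C}; {B, D}; {C, F}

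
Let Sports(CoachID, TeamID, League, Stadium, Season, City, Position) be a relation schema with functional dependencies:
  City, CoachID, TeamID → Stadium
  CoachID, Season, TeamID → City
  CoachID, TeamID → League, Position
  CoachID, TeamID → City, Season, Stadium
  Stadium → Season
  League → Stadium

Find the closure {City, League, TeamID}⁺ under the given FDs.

{City, League, Season, Stadium, TeamID}

Start with {City, League, TeamID}.
League → Stadium applies; add {Stadium} → now {City, League, Stadium, TeamID}.
Stadium → Season applies; add {Season} → now {City, League, Season, Stadium, TeamID}.
No further FD applies.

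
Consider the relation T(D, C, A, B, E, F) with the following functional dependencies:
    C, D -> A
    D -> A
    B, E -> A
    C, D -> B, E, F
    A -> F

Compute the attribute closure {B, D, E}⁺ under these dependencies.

Start with {B, D, E}.
D -> A applies; add {A} → now {A, B, D, E}.
A -> F applies; add {F} → now {A, B, D, E, F}.
No further FD applies.

{A, B, D, E, F}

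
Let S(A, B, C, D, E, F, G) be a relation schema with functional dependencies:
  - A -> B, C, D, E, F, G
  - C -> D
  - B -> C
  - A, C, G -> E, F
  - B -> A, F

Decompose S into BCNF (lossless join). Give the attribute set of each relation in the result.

Candidate keys of the original relation: {A}, {B}.
In {A, B, C, D, E, F, G}, {C} is not a superkey ({C}⁺ restricted to this set is {C, D}), so split on C -> D into {C, D} and {A, B, C, E, F, G}.
{C, D} has no BCNF violation.
{A, B, C, E, F, G} has no BCNF violation.

{A, B, C, E, F, G}; {C, D}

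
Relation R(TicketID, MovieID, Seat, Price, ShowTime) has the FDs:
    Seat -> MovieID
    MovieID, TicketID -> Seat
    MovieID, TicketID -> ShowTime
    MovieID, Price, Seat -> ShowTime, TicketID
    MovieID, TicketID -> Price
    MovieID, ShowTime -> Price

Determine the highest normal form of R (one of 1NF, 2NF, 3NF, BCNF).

3NF

Candidate keys: {MovieID, TicketID}, {Price, Seat}, {Seat, ShowTime}, {Seat, TicketID}. Prime attributes: {MovieID, Price, Seat, ShowTime, TicketID}.
Seat -> MovieID: {Seat}⁺ = {MovieID, Seat}, which is not all of the attributes, so the left side is not a superkey — BCNF is violated.
But every attribute on its right side ({MovieID}) is prime, and the same holds for every other non-superkey FD, so 3NF still holds.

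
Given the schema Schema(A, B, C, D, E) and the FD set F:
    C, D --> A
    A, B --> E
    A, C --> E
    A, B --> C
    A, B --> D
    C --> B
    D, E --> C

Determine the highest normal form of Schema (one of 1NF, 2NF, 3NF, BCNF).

3NF

Candidate keys: {A, B}, {A, C}, {C, D}, {D, E}. Prime attributes: {A, B, C, D, E}.
C --> B: {C}⁺ = {B, C}, which is not all of the attributes, so the left side is not a superkey — BCNF is violated.
But every attribute on its right side ({B}) is prime, and the same holds for every other non-superkey FD, so 3NF still holds.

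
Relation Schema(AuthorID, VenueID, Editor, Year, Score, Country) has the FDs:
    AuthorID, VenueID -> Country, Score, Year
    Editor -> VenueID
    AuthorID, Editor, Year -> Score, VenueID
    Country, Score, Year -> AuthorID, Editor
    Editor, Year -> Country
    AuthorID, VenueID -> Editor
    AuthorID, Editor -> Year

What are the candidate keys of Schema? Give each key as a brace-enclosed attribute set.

{AuthorID, Editor}⁺ = {AuthorID, Country, Editor, Score, VenueID, Year} — all of the relation — so {AuthorID, Editor} is a candidate key.
{AuthorID, VenueID}⁺ = {AuthorID, Country, Editor, Score, VenueID, Year} — all of the relation — so {AuthorID, VenueID} is a candidate key.
{Country, Score, Year}⁺ = {AuthorID, Country, Editor, Score, VenueID, Year} — all of the relation — so {Country, Score, Year} is a candidate key.
{Editor, Score, Year}⁺ = {AuthorID, Country, Editor, Score, VenueID, Year} — all of the relation — so {Editor, Score, Year} is a candidate key.
Any other superkey properly contains one of these, so there are no further candidate keys.

{AuthorID, Editor}, {AuthorID, VenueID}, {Country, Score, Year}, {Editor, Score, Year}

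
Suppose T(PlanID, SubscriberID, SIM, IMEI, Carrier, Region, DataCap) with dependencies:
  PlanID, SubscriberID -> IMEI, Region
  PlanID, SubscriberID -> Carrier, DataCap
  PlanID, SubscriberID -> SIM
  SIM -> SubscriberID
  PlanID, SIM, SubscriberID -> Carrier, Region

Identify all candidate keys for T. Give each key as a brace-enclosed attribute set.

{PlanID} never appears on the right of any FD, so every key must include it.
Closure of {PlanID, SIM} is {Carrier, DataCap, IMEI, PlanID, Region, SIM, SubscriberID}, the whole schema; {PlanID, SIM} is a candidate key.
Closure of {PlanID, SubscriberID} is {Carrier, DataCap, IMEI, PlanID, Region, SIM, SubscriberID}, the whole schema; {PlanID, SubscriberID} is a candidate key.
No proper subset of any of these is a key, and no other minimal superkey exists.

{PlanID, SIM}, {PlanID, SubscriberID}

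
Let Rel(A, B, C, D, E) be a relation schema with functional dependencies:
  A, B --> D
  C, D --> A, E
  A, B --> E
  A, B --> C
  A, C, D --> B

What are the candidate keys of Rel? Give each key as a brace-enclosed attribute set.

{A, B}, {C, D}

Closure of {A, B} is {A, B, C, D, E}, the whole schema; {A, B} is a candidate key.
Closure of {C, D} is {A, B, C, D, E}, the whole schema; {C, D} is a candidate key.
No proper subset of any of these is a key, and no other minimal superkey exists.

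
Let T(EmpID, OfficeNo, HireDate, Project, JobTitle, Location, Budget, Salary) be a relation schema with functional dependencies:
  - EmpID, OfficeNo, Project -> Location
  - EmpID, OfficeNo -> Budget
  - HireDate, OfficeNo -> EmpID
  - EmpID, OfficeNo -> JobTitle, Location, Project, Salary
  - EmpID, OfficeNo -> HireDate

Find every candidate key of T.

Attributes never on any right-hand side: {OfficeNo} — every candidate key must contain it.
{EmpID, OfficeNo}⁺ = {Budget, EmpID, HireDate, JobTitle, Location, OfficeNo, Project, Salary} — all of the relation — so {EmpID, OfficeNo} is a candidate key.
{HireDate, OfficeNo}⁺ = {Budget, EmpID, HireDate, JobTitle, Location, OfficeNo, Project, Salary} — all of the relation — so {HireDate, OfficeNo} is a candidate key.
No proper subset of any of these is a key, and no other minimal superkey exists.

{EmpID, OfficeNo}, {HireDate, OfficeNo}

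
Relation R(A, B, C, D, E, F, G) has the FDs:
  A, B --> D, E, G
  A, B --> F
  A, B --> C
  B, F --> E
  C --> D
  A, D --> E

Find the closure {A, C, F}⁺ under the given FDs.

{A, C, D, E, F}

Start with {A, C, F}.
C --> D applies; add {D} → now {A, C, D, F}.
A, D --> E applies; add {E} → now {A, C, D, E, F}.
No further FD applies.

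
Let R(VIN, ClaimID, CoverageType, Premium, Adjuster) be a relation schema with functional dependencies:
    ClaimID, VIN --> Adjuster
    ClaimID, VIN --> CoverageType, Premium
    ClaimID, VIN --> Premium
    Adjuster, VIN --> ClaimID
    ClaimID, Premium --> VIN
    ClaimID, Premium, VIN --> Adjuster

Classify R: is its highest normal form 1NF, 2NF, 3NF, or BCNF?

Candidate keys: {Adjuster, VIN}, {ClaimID, Premium}, {ClaimID, VIN}. Prime attributes: {Adjuster, ClaimID, Premium, VIN}.
Every FD has a superkey on the left, so the relation is in BCNF.

BCNF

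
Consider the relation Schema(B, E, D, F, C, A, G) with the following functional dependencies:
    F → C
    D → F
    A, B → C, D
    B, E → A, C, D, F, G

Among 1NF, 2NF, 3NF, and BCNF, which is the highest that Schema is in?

Candidate key: {B, E}. Prime attributes: {B, E}.
F → C: {F}⁺ = {C, F}, which is not all of the attributes, so the left side is not a superkey — BCNF is violated.
Because {C} is non-prime and the left side of F → C is not a superkey, the relation is not in 3NF.
No non-prime attribute depends on a proper subset of any candidate key, so 2NF holds.

2NF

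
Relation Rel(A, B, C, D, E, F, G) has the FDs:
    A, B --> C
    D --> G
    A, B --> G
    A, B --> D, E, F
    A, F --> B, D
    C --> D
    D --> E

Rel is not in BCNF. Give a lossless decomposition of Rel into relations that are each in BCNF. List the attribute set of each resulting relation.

Candidate keys of the original relation: {A, B}, {A, F}.
Within {A, B, C, D, E, F, G}: {D}⁺ ∩ {A, B, C, D, E, F, G} = {D, E, G}, not the whole set, so D --> E, G violates BCNF; decompose into {D, E, G} and {A, B, C, D, F}.
{D, E, G} has no BCNF violation.
Within {A, B, C, D, F}: {C}⁺ ∩ {A, B, C, D, F} = {C, D}, not the whole set, so C --> D violates BCNF; decompose into {C, D} and {A, B, C, F}.
{C, D} has no BCNF violation.
{A, B, C, F} has no BCNF violation.

{A, B, C, F}; {C, D}; {D, E, G}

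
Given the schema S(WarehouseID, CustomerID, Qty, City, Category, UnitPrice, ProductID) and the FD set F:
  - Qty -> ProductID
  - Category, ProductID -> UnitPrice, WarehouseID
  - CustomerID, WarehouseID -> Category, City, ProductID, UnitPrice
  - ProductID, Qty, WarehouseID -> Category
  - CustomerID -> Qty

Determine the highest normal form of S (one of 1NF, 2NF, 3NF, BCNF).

1NF

Candidate keys: {Category, CustomerID}, {CustomerID, WarehouseID}. Prime attributes: {Category, CustomerID, WarehouseID}.
Qty -> ProductID: {Qty}⁺ = {ProductID, Qty}, which is not all of the attributes, so the left side is not a superkey — BCNF is violated.
Because {ProductID} is non-prime and the left side of Qty -> ProductID is not a superkey, the relation is not in 3NF.
Since {CustomerID} ⊂ {Category, CustomerID} and {CustomerID}⁺ ⊇ {ProductID, Qty} with {ProductID, Qty} non-prime, there is a partial dependency; 2NF fails.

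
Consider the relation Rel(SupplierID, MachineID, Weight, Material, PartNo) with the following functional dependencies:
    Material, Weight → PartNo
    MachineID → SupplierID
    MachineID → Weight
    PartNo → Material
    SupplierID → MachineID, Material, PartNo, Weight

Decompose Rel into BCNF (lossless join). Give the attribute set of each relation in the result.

{MachineID, Material, SupplierID, Weight}; {Material, PartNo}; {PartNo, Weight}

Candidate keys of the original relation: {MachineID}, {SupplierID}.
Within {MachineID, Material, PartNo, SupplierID, Weight}: {Material, Weight}⁺ ∩ {MachineID, Material, PartNo, SupplierID, Weight} = {Material, PartNo, Weight}, not the whole set, so Material, Weight → PartNo violates BCNF; decompose into {Material, PartNo, Weight} and {MachineID, Material, SupplierID, Weight}.
Within {Material, PartNo, Weight}: {PartNo}⁺ ∩ {Material, PartNo, Weight} = {Material, PartNo}, not the whole set, so PartNo → Material violates BCNF; decompose into {Material, PartNo} and {PartNo, Weight}.
{Material, PartNo}: every determinant is a superkey — BCNF.
{PartNo, Weight}: every determinant is a superkey — BCNF.
{MachineID, Material, SupplierID, Weight}: every determinant is a superkey — BCNF.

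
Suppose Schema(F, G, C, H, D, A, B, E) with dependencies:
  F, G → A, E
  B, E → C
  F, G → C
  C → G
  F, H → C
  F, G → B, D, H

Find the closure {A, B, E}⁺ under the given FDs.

Start with {A, B, E}.
B, E → C applies; add {C} → now {A, B, C, E}.
C → G applies; add {G} → now {A, B, C, E, G}.
No further FD applies.

{A, B, C, E, G}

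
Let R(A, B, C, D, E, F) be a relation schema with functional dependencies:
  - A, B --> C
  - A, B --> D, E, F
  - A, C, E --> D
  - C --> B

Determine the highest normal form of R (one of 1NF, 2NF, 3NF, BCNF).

Candidate keys: {A, B}, {A, C}. Prime attributes: {A, B, C}.
C --> B: {C}⁺ = {B, C}, which is not all of the attributes, so the left side is not a superkey — BCNF is violated.
Since {B} ⊆ prime attributes and every other non-superkey FD also has a prime right side, the schema is in 3NF.

3NF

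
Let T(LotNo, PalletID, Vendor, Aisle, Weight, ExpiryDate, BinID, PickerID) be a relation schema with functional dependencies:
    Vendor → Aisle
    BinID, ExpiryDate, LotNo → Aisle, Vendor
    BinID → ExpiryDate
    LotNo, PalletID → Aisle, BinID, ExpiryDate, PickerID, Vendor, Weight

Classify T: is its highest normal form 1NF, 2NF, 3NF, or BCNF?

2NF

Candidate key: {LotNo, PalletID}. Prime attributes: {LotNo, PalletID}.
Vendor → Aisle breaks BCNF: {Vendor}⁺ = {Aisle, Vendor}, so {Vendor} is not a superkey.
Vendor → Aisle determines the non-prime attribute {Aisle} from a non-superkey — 3NF is violated.
No non-prime attribute depends on a proper subset of any candidate key, so 2NF holds.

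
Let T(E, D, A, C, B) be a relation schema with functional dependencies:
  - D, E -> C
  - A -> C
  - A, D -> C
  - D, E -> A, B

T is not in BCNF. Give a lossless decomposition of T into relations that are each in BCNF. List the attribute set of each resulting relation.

Candidate key of the original relation: {D, E}.
{A, B, C, D, E}: {A} determines {A, C} here but is not a superkey — split on A -> C, giving {A, C} and {A, B, D, E}.
{A, C} is in BCNF.
{A, B, D, E} is in BCNF.

{A, B, D, E}; {A, C}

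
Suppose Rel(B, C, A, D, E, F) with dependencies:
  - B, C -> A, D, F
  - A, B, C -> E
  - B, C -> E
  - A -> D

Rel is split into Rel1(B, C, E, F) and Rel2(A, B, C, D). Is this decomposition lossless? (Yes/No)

Rel1 ∩ Rel2 = {B, C}; its closure under F is {A, B, C, D, E, F}.
This includes all of Rel1, so the common attributes are a superkey of Rel1 — the join is lossless.

Yes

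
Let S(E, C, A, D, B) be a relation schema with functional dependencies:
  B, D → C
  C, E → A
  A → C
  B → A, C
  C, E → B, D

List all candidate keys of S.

{A, E}, {B, E}, {C, E}

No FD produces {E}, so it must be in every candidate key.
Closure of {A, E} is {A, B, C, D, E}, the whole schema; {A, E} is a candidate key.
Closure of {B, E} is {A, B, C, D, E}, the whole schema; {B, E} is a candidate key.
Closure of {C, E} is {A, B, C, D, E}, the whole schema; {C, E} is a candidate key.
No proper subset of any of these is a key, and no other minimal superkey exists.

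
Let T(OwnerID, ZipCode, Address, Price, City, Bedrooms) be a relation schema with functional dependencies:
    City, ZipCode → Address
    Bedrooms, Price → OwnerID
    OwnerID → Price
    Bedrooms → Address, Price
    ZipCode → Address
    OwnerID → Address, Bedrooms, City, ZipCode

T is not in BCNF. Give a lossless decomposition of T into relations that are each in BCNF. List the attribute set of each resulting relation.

{Address, ZipCode}; {Bedrooms, City, OwnerID, Price, ZipCode}

Candidate keys of the original relation: {Bedrooms}, {OwnerID}.
In {Address, Bedrooms, City, OwnerID, Price, ZipCode}, {City, ZipCode} is not a superkey ({City, ZipCode}⁺ restricted to this set is {Address, City, ZipCode}), so split on City, ZipCode → Address into {Address, City, ZipCode} and {Bedrooms, City, OwnerID, Price, ZipCode}.
In {Address, City, ZipCode}, {ZipCode} is not a superkey ({ZipCode}⁺ restricted to this set is {Address, ZipCode}), so split on ZipCode → Address into {Address, ZipCode} and {City, ZipCode}.
{Address, ZipCode} is in BCNF.
{City, ZipCode} is in BCNF.
{Bedrooms, City, OwnerID, Price, ZipCode} is in BCNF.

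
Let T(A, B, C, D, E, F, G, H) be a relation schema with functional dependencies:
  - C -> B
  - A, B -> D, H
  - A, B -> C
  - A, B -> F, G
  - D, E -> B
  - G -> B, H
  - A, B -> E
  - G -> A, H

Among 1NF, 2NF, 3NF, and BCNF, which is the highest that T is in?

Candidate keys: {A, B}, {A, C}, {A, D, E}, {G}. Prime attributes: {A, B, C, D, E, G}.
For C -> B we have {C}⁺ = {B, C}; {C} is not a superkey, so BCNF fails.
Since {B} ⊆ prime attributes and every other non-superkey FD also has a prime right side, the schema is in 3NF.

3NF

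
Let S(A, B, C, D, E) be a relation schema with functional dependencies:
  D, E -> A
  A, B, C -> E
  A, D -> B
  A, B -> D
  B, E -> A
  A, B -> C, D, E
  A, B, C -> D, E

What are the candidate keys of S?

{A, B}⁺ = {A, B, C, D, E}, which is every attribute, so {A, B} is a candidate key.
{A, D}⁺ = {A, B, C, D, E}, which is every attribute, so {A, D} is a candidate key.
{B, E}⁺ = {A, B, C, D, E}, which is every attribute, so {B, E} is a candidate key.
{D, E}⁺ = {A, B, C, D, E}, which is every attribute, so {D, E} is a candidate key.
Any other superkey properly contains one of these, so there are no further candidate keys.

{A, B}, {A, D}, {B, E}, {D, E}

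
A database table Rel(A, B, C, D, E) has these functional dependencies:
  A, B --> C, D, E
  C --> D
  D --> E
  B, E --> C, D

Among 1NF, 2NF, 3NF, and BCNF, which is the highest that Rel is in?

Candidate key: {A, B}. Prime attributes: {A, B}.
C --> D breaks BCNF: {C}⁺ = {C, D, E}, so {C} is not a superkey.
C --> D determines the non-prime attribute {D} from a non-superkey — 3NF is violated.
No non-prime attribute depends on a proper subset of any candidate key, so 2NF holds.

2NF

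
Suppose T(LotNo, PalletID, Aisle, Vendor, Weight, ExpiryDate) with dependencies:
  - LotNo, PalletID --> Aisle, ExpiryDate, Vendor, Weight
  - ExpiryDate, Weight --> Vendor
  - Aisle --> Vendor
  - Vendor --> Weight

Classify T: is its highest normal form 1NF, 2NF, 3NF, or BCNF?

Candidate key: {LotNo, PalletID}. Prime attributes: {LotNo, PalletID}.
ExpiryDate, Weight --> Vendor: {ExpiryDate, Weight}⁺ = {ExpiryDate, Vendor, Weight}, which is not all of the attributes, so the left side is not a superkey — BCNF is violated.
ExpiryDate, Weight --> Vendor determines the non-prime attribute {Vendor} from a non-superkey — 3NF is violated.
No non-prime attribute depends on a proper subset of any candidate key, so 2NF holds.

2NF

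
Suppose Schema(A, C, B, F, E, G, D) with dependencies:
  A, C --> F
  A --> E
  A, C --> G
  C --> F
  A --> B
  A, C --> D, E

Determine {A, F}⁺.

Start with {A, F}.
A --> E applies; add {E} → now {A, E, F}.
A --> B applies; add {B} → now {A, B, E, F}.
No further FD applies.

{A, B, E, F}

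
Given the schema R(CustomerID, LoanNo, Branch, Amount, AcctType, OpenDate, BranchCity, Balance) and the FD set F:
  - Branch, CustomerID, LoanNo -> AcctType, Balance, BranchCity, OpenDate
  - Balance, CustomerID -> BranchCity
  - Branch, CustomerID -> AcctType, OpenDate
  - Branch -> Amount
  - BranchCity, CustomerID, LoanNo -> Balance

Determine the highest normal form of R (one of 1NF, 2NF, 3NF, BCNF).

Candidate key: {Branch, CustomerID, LoanNo}. Prime attributes: {Branch, CustomerID, LoanNo}.
Balance, CustomerID -> BranchCity: {Balance, CustomerID}⁺ = {Balance, BranchCity, CustomerID}, which is not all of the attributes, so the left side is not a superkey — BCNF is violated.
Because {BranchCity} is non-prime and the left side of Balance, CustomerID -> BranchCity is not a superkey, the relation is not in 3NF.
{Branch} is a proper subset of the key {Branch, CustomerID, LoanNo}, and {Branch}⁺ contains the non-prime attribute {Amount} — a partial dependency, so 2NF is violated.

1NF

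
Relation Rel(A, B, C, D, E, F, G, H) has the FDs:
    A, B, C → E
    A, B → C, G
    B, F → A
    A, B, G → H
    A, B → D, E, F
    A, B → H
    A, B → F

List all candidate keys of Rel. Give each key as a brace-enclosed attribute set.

No FD produces {B}, so it must be in every candidate key.
Closure of {A, B} is {A, B, C, D, E, F, G, H}, the whole schema; {A, B} is a candidate key.
Closure of {B, F} is {A, B, C, D, E, F, G, H}, the whole schema; {B, F} is a candidate key.
No proper subset of any of these is a key, and no other minimal superkey exists.

{A, B}, {B, F}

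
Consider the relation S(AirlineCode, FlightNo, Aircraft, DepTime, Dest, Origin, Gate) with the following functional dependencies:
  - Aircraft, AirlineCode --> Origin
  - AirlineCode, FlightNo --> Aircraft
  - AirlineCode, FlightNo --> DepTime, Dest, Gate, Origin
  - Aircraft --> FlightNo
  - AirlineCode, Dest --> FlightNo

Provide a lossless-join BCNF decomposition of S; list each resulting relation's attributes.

Candidate keys of the original relation: {Aircraft, AirlineCode}, {AirlineCode, Dest}, {AirlineCode, FlightNo}.
Within {Aircraft, AirlineCode, DepTime, Dest, FlightNo, Gate, Origin}: {Aircraft}⁺ ∩ {Aircraft, AirlineCode, DepTime, Dest, FlightNo, Gate, Origin} = {Aircraft, FlightNo}, not the whole set, so Aircraft --> FlightNo violates BCNF; decompose into {Aircraft, FlightNo} and {Aircraft, AirlineCode, DepTime, Dest, Gate, Origin}.
{Aircraft, FlightNo}: every determinant is a superkey — BCNF.
{Aircraft, AirlineCode, DepTime, Dest, Gate, Origin}: every determinant is a superkey — BCNF.

{Aircraft, AirlineCode, DepTime, Dest, Gate, Origin}; {Aircraft, FlightNo}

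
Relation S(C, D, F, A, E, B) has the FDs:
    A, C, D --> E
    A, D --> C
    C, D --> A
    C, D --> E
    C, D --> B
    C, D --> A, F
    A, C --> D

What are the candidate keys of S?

{A, C}, {A, D}, {C, D}

Closure of {A, C} is {A, B, C, D, E, F}, the whole schema; {A, C} is a candidate key.
Closure of {A, D} is {A, B, C, D, E, F}, the whole schema; {A, D} is a candidate key.
Closure of {C, D} is {A, B, C, D, E, F}, the whole schema; {C, D} is a candidate key.
These are minimal and exhaustive — every other superkey contains one of them.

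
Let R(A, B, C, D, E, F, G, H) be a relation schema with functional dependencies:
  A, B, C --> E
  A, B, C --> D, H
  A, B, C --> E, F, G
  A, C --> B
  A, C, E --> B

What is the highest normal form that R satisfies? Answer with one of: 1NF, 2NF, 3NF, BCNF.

Candidate key: {A, C}. Prime attributes: {A, C}.
Every FD has a superkey on the left, so the relation is in BCNF.

BCNF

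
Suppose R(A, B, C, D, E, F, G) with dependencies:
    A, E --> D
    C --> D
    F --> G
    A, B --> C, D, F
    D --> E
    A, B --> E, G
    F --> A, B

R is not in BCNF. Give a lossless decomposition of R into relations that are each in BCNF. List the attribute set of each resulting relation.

{A, B, C, F, G}; {A, D}; {C, E}; {D, E}

Candidate keys of the original relation: {A, B}, {F}.
{A, B, C, D, E, F, G}: {A, E} determines {A, D, E} here but is not a superkey — split on A, E --> D, giving {A, D, E} and {A, B, C, E, F, G}.
{A, D, E}: {D} determines {D, E} here but is not a superkey — split on D --> E, giving {D, E} and {A, D}.
{D, E}: every determinant is a superkey — BCNF.
{A, D}: every determinant is a superkey — BCNF.
{A, B, C, E, F, G}: {C} determines {C, E} here but is not a superkey — split on C --> E, giving {C, E} and {A, B, C, F, G}.
{C, E}: every determinant is a superkey — BCNF.
{A, B, C, F, G}: every determinant is a superkey — BCNF.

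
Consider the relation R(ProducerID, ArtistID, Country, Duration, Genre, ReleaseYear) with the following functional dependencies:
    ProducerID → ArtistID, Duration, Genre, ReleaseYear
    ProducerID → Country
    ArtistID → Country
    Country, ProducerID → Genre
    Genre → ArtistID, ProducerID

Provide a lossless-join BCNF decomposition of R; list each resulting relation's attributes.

Candidate keys of the original relation: {Genre}, {ProducerID}.
{ArtistID, Country, Duration, Genre, ProducerID, ReleaseYear}: {ArtistID} determines {ArtistID, Country} here but is not a superkey — split on ArtistID → Country, giving {ArtistID, Country} and {ArtistID, Duration, Genre, ProducerID, ReleaseYear}.
{ArtistID, Country} has no BCNF violation.
{ArtistID, Duration, Genre, ProducerID, ReleaseYear} has no BCNF violation.

{ArtistID, Country}; {ArtistID, Duration, Genre, ProducerID, ReleaseYear}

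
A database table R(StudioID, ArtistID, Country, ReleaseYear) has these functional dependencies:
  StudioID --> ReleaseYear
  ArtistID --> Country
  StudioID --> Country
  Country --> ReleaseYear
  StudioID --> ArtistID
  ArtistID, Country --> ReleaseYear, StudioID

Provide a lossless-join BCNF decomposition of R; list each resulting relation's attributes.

{ArtistID, Country, StudioID}; {Country, ReleaseYear}

Candidate keys of the original relation: {ArtistID}, {StudioID}.
In {ArtistID, Country, ReleaseYear, StudioID}, {Country} is not a superkey ({Country}⁺ restricted to this set is {Country, ReleaseYear}), so split on Country --> ReleaseYear into {Country, ReleaseYear} and {ArtistID, Country, StudioID}.
{Country, ReleaseYear} has no BCNF violation.
{ArtistID, Country, StudioID} has no BCNF violation.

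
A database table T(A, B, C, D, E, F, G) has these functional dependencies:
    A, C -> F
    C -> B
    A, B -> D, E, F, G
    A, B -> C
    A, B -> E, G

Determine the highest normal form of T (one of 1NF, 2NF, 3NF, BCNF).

3NF

Candidate keys: {A, B}, {A, C}. Prime attributes: {A, B, C}.
C -> B breaks BCNF: {C}⁺ = {B, C}, so {C} is not a superkey.
Since {B} ⊆ prime attributes and every other non-superkey FD also has a prime right side, the schema is in 3NF.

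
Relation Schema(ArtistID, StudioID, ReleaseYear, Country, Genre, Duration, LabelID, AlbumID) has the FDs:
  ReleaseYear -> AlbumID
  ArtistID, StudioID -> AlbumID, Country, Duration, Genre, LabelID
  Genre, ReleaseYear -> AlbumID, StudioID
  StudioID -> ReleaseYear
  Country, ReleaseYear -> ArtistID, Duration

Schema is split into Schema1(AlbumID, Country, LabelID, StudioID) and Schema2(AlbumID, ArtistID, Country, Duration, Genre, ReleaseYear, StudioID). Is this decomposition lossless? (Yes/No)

Yes

The shared attributes are {AlbumID, Country, StudioID} and {AlbumID, Country, StudioID}⁺ = {AlbumID, ArtistID, Country, Duration, Genre, LabelID, ReleaseYear, StudioID}.
This includes all of Schema1, so the common attributes are a superkey of Schema1 — the join is lossless.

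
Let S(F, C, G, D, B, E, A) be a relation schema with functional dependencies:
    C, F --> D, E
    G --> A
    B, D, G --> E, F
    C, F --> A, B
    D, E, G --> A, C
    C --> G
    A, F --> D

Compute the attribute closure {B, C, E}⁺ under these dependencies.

{A, B, C, E, G}

Start with {B, C, E}.
C --> G applies; add {G} → now {B, C, E, G}.
G --> A applies; add {A} → now {A, B, C, E, G}.
No further FD applies.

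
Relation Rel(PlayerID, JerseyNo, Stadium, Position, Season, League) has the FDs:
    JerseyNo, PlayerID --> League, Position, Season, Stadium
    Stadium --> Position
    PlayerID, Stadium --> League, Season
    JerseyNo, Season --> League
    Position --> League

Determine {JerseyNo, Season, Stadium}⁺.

{JerseyNo, League, Position, Season, Stadium}

Start with {JerseyNo, Season, Stadium}.
Stadium --> Position applies; add {Position} → now {JerseyNo, Position, Season, Stadium}.
JerseyNo, Season --> League applies; add {League} → now {JerseyNo, League, Position, Season, Stadium}.
No further FD applies.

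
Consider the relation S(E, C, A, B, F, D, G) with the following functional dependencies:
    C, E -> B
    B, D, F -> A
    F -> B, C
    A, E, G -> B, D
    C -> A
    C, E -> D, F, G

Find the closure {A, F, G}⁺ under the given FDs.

Start with {A, F, G}.
F -> B, C applies; add {B, C} → now {A, B, C, F, G}.
No further FD applies.

{A, B, C, F, G}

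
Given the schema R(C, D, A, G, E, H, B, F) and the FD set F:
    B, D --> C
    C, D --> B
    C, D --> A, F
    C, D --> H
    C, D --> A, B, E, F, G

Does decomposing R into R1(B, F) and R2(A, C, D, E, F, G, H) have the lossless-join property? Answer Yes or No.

No

The shared attributes are {F} and {F}⁺ = {F}.
R1 ⊄ {F} and R2 ⊄ {F}, so the split is lossy.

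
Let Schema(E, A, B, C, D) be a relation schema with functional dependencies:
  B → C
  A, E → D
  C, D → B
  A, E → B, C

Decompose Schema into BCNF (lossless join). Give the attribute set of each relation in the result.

Candidate key of the original relation: {A, E}.
{A, B, C, D, E}: {B} determines {B, C} here but is not a superkey — split on B → C, giving {B, C} and {A, B, D, E}.
{B, C} is in BCNF.
{A, B, D, E} is in BCNF.

{A, B, D, E}; {B, C}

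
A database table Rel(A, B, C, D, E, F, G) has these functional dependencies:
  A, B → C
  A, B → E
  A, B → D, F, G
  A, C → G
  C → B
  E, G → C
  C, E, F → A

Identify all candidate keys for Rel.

{A, B}⁺ = {A, B, C, D, E, F, G}, which is every attribute, so {A, B} is a candidate key.
{A, C}⁺ = {A, B, C, D, E, F, G}, which is every attribute, so {A, C} is a candidate key.
{A, E, G}⁺ = {A, B, C, D, E, F, G}, which is every attribute, so {A, E, G} is a candidate key.
{C, E, F}⁺ = {A, B, C, D, E, F, G}, which is every attribute, so {C, E, F} is a candidate key.
{E, F, G}⁺ = {A, B, C, D, E, F, G}, which is every attribute, so {E, F, G} is a candidate key.
Any other superkey properly contains one of these, so there are no further candidate keys.

{A, B}, {A, C}, {A, E, G}, {C, E, F}, {E, F, G}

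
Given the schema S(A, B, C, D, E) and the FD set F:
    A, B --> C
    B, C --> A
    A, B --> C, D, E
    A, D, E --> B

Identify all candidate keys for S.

{A, B}, {A, D, E}, {B, C}

{A, B}⁺ = {A, B, C, D, E} — all of the relation — so {A, B} is a candidate key.
{B, C}⁺ = {A, B, C, D, E} — all of the relation — so {B, C} is a candidate key.
{A, D, E}⁺ = {A, B, C, D, E} — all of the relation — so {A, D, E} is a candidate key.
No proper subset of any of these is a key, and no other minimal superkey exists.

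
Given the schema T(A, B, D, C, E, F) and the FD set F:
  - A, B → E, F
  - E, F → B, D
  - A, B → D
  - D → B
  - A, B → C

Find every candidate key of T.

Attributes never on any right-hand side: {A} — every candidate key must contain it.
{A, B}⁺ = {A, B, C, D, E, F} — all of the relation — so {A, B} is a candidate key.
{A, D}⁺ = {A, B, C, D, E, F} — all of the relation — so {A, D} is a candidate key.
{A, E, F}⁺ = {A, B, C, D, E, F} — all of the relation — so {A, E, F} is a candidate key.
These are minimal and exhaustive — every other superkey contains one of them.

{A, B}, {A, D}, {A, E, F}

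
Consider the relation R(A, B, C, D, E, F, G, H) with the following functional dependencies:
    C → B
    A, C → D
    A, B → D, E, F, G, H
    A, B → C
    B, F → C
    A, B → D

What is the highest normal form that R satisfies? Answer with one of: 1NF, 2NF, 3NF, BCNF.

3NF

Candidate keys: {A, B}, {A, C}. Prime attributes: {A, B, C}.
For C → B we have {C}⁺ = {B, C}; {C} is not a superkey, so BCNF fails.
Its right-hand attributes {B} are all prime, as are those of every other non-superkey FD — the relation is in 3NF.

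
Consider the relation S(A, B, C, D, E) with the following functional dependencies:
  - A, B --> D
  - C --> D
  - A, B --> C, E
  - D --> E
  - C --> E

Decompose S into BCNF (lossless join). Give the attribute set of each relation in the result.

Candidate key of the original relation: {A, B}.
In {A, B, C, D, E}, {C} is not a superkey ({C}⁺ restricted to this set is {C, D, E}), so split on C --> D, E into {C, D, E} and {A, B, C}.
In {C, D, E}, {D} is not a superkey ({D}⁺ restricted to this set is {D, E}), so split on D --> E into {D, E} and {C, D}.
{D, E} is in BCNF.
{C, D} is in BCNF.
{A, B, C} is in BCNF.

{A, B, C}; {C, D}; {D, E}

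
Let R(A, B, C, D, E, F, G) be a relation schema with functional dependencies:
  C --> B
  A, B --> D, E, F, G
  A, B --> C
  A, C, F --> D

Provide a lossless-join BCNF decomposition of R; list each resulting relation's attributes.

Candidate keys of the original relation: {A, B}, {A, C}.
In {A, B, C, D, E, F, G}, {C} is not a superkey ({C}⁺ restricted to this set is {B, C}), so split on C --> B into {B, C} and {A, C, D, E, F, G}.
{B, C} is in BCNF.
{A, C, D, E, F, G} is in BCNF.

{A, C, D, E, F, G}; {B, C}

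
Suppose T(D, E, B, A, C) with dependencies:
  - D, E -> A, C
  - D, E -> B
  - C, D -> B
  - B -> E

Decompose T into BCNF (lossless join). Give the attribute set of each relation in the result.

Candidate keys of the original relation: {B, D}, {C, D}, {D, E}.
{A, B, C, D, E}: {B} determines {B, E} here but is not a superkey — split on B -> E, giving {B, E} and {A, B, C, D}.
{B, E}: every determinant is a superkey — BCNF.
{A, B, C, D}: every determinant is a superkey — BCNF.

{A, B, C, D}; {B, E}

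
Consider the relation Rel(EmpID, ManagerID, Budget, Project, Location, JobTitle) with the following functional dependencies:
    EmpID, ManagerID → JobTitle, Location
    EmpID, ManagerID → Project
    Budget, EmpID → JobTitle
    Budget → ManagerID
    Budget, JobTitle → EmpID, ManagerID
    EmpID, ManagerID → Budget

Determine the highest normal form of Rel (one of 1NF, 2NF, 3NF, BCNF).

Candidate keys: {Budget, EmpID}, {Budget, JobTitle}, {EmpID, ManagerID}. Prime attributes: {Budget, EmpID, JobTitle, ManagerID}.
Budget → ManagerID breaks BCNF: {Budget}⁺ = {Budget, ManagerID}, so {Budget} is not a superkey.
Since {ManagerID} ⊆ prime attributes and every other non-superkey FD also has a prime right side, the schema is in 3NF.

3NF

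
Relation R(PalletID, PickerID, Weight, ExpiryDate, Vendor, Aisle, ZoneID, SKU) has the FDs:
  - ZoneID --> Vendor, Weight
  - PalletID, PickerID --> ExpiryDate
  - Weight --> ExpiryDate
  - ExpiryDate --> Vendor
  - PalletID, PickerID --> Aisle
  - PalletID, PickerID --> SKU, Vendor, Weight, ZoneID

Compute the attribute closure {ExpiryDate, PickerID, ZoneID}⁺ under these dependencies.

Start with {ExpiryDate, PickerID, ZoneID}.
ZoneID --> Vendor, Weight applies; add {Vendor, Weight} → now {ExpiryDate, PickerID, Vendor, Weight, ZoneID}.
No further FD applies.

{ExpiryDate, PickerID, Vendor, Weight, ZoneID}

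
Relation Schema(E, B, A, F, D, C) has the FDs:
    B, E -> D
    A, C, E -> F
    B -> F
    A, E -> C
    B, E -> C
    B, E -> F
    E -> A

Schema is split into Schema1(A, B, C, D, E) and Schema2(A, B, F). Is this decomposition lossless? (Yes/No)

Yes

Schema1 ∩ Schema2 = {A, B}; its closure under F is {A, B, F}.
Schema2 is contained in that closure, so Schema1 ∩ Schema2 -> Schema2 holds and the join is lossless.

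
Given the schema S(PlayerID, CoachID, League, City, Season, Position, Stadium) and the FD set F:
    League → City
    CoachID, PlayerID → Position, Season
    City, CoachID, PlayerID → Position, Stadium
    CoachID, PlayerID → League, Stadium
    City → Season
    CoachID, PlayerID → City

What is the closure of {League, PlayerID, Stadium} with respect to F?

{City, League, PlayerID, Season, Stadium}

Start with {League, PlayerID, Stadium}.
League → City applies; add {City} → now {City, League, PlayerID, Stadium}.
City → Season applies; add {Season} → now {City, League, PlayerID, Season, Stadium}.
No further FD applies.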